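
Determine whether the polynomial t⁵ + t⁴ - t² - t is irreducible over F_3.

No

Write g(t) = t⁵ + t⁴ - t² - t.
Check for roots in F_3: g(0) = 0 → root; g(1) = 0 → root; g(2) = 0 → root.
g(0) = 0, so (t) divides g(t); g is reducible.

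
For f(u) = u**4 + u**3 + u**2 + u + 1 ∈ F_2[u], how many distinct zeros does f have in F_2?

0

Evaluate at each of the 2 elements of F_2:
f(0) = 1; f(1) = 1.
No element is a root.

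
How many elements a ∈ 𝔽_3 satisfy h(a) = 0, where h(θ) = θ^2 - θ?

Evaluate at each of the 3 elements of 𝔽_3:
h(0) = 0 → root; h(1) = 0 → root; h(2) = 2.
Roots: {0, 1}.

2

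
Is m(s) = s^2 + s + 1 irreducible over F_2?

Yes

Check for roots in F_2: m(0) = 1; m(1) = 1.
No roots. A degree-2 polynomial over a field with no linear factor is irreducible.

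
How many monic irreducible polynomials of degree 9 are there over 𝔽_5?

Gauss's count: N_{5}(9) = (1/9) Σ_{d|9} μ(9/d)·5^d.
Divisors of 9: 1, 3, 9; μ(9/d) for each: 0, -1, 1.
Σ = − 5^3 + 5^9 = 1953000.
N = 1953000/9 = 217000.

217000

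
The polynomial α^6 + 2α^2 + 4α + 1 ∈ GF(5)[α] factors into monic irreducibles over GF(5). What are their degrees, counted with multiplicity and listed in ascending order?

Write h(α) = α^6 + 2α^2 + 4α + 1.
Roots in GF(5): h(0) = 1; h(1) = 3; h(2) = 1; h(3) = 0 → root; h(4) = 0 → root.
Linear factors from roots: (α + 2), (α + 1).
Complete factorization: h(α) = (α + 1)·(α + 2)·(α^4 + 2α^3 + 2α^2 + 3).
Factor degrees with multiplicity: 1 + 1 + 4 = 6.

1, 1, 4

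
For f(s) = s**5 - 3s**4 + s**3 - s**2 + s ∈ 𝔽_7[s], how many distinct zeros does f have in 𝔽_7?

Evaluate at each of the 7 elements of 𝔽_7:
f(0) = 0 → root; f(1) = 6; f(2) = 4; f(3) = 0 → root; f(4) = 0 → root; f(5) = 4; f(6) = 0 → root.
Roots: {0, 3, 4, 6}.

4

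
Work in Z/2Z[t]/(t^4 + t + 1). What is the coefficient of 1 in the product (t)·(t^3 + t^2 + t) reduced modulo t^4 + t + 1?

1

Multiply in Z/2Z[t]: (t)·(t^3 + t^2 + t) = t^4 + t^3 + t^2.
Reduce using t^4 ≡ t + 1 (mod t^4 + t + 1).
Reduced: t^3 + t^2 + t + 1.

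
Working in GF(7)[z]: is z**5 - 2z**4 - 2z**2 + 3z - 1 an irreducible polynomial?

Write P(z) = z**5 - 2z**4 - 2z**2 + 3z - 1.
Check for roots in GF(7): P(0) = 6; P(1) = 6; P(2) = 4; P(3) = 1; P(4) = 1; P(5) = 5; P(6) = 5.
No roots, so no linear factors.
Degree-2 irreducible divisors: test the 21 monic irreducibles of degree 2 over GF(7).
None of them divide P (all give nonzero remainder).
No irreducible factor of degree ≤ 2 exists, so P is irreducible over GF(7).

Yes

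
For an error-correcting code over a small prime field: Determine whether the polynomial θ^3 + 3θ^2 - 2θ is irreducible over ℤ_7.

Write g(θ) = θ^3 + 3θ^2 - 2θ.
Check for roots in ℤ_7: g(0) = 0 → root; g(1) = 2; g(2) = 2; g(3) = 6; g(4) = 6; g(5) = 1; g(6) = 4.
g(0) = 0, so (θ) divides g(θ); g is reducible.

No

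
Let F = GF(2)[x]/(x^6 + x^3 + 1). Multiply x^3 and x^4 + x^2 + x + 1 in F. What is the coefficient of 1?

0

Multiply in GF(2)[x]: (x^3)·(x^4 + x^2 + x + 1) = x^7 + x^5 + x^4 + x^3.
Reduce using x^6 ≡ x^3 + 1 (mod x^6 + x^3 + 1).
Reduced: x^5 + x^3 + x.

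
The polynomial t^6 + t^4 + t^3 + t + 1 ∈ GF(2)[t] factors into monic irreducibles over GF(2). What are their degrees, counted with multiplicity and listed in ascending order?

Write h(t) = t^6 + t^4 + t^3 + t + 1.
Roots in GF(2): h(0) = 1; h(1) = 1.
Complete factorization: h(t) = (t^6 + t^4 + t^3 + t + 1).
Factor degrees with multiplicity: 6 = 6.

6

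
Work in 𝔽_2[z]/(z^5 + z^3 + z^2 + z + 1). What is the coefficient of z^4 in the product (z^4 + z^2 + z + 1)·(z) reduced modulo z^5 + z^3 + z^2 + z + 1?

Multiply in 𝔽_2[z]: (z^4 + z^2 + z + 1)·(z) = z^5 + z^3 + z^2 + z.
Reduce using z^5 ≡ z^3 + z^2 + z + 1 (mod z^5 + z^3 + z^2 + z + 1).
Reduced: 1.

0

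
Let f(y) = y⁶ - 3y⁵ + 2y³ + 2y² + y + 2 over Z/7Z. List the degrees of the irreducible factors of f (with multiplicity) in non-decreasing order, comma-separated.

Linear factors from roots: (y - 3), (y + 3).
Complete factorization: f(y) = (y + 3)·(y - 3)·(y² + 2y + 2)·(y² + 2y + 3).
Factor degrees with multiplicity: 1 + 1 + 2 + 2 = 6.

1, 1, 2, 2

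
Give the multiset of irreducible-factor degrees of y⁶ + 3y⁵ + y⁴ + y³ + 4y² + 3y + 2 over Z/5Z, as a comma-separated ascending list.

1, 2, 3

Write h(y) = y⁶ + 3y⁵ + y⁴ + y³ + 4y² + 3y + 2.
Roots in Z/5Z: h(0) = 2; h(1) = 0 → root; h(2) = 3; h(3) = 3; h(4) = 1.
Linear factors from roots: (y + 4).
Complete factorization: h(y) = (y + 4)·(y² + 3y + 3)·(y³ + y² + 4y + 1).
Factor degrees with multiplicity: 1 + 2 + 3 = 6.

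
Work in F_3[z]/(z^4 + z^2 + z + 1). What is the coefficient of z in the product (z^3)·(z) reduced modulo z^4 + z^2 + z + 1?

2

Multiply in F_3[z]: (z^3)·(z) = z^4.
Reduce using z^4 ≡ 2z^2 + 2z + 2 (mod z^4 + z^2 + z + 1).
Reduced: 2z^2 + 2z + 2.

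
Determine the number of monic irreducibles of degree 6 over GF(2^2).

670

x^(4^6) − x is the product of all monic irreducibles of degree dividing 6; Möbius inversion gives N = (1/6) Σ μ(6/d)·4^d.
Divisors of 6: 1, 2, 3, 6; μ(6/d) for each: 1, -1, -1, 1.
Σ = 4^1 − 4^2 − 4^3 + 4^6 = 4020.
N = 4020/6 = 670.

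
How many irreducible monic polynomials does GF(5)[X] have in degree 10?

Gauss's count: N_{5}(10) = (1/10) Σ_{d|10} μ(10/d)·5^d.
Divisors of 10: 1, 2, 5, 10; μ(10/d) for each: 1, -1, -1, 1.
Σ = 5^1 − 5^2 − 5^5 + 5^10 = 9762480.
N = 9762480/10 = 976248.

976248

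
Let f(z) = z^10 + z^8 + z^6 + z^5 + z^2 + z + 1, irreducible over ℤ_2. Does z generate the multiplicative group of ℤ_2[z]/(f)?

No

|GF(2^10)^×| = 2^10 − 1 = 1023. Prime factorization: 1023 = 3·11·31.
f is primitive ⇔ z has order 1023 in GF(2)[z]/(f), i.e. z^(1023/q) ≠ 1 for each prime q | 1023.
z^(341) mod f = 1
z^(93) mod f = z^9 + z^8 + z^6 + z^3 + z^2 + z.
z^(33) mod f = z^9 + z^7 + z.
Since z^(341) = 1, the order of z divides 341 < 1023; not primitive.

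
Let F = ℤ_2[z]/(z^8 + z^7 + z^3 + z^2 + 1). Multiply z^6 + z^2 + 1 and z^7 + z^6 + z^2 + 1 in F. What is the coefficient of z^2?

0

Multiply in ℤ_2[z]: (z^6 + z^2 + 1)·(z^7 + z^6 + z^2 + 1) = z^13 + z^12 + z^9 + z^7 + z^4 + 1.
Reduce using z^8 ≡ z^7 + z^3 + z^2 + 1 (mod z^8 + z^7 + z^3 + z^2 + 1).
Reduced: z^5 + z^3 + z + 1.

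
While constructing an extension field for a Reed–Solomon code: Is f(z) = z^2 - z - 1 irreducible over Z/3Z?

Check for roots in Z/3Z: f(0) = 2; f(1) = 2; f(2) = 1.
No roots. A degree-2 polynomial over a field with no linear factor is irreducible.

Yes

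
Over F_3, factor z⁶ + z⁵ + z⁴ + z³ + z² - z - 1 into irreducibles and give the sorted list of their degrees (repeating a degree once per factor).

Write h(z) = z⁶ + z⁵ + z⁴ + z³ + z² - z - 1.
Roots in F_3: h(0) = 2; h(1) = 0 → root; h(2) = 1.
Linear factors from roots: (z - 1).
Complete factorization: h(z) = (z - 1)·(z² + z - 1)·(z³ + z² - 1).
Factor degrees with multiplicity: 1 + 2 + 3 = 6.

1, 2, 3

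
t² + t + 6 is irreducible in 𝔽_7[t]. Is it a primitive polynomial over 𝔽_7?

No

Write f(t) = t² + t + 6.
|GF(7^2)^×| = 7^2 − 1 = 48. Prime factorization: 48 = 2^4·3.
f is primitive ⇔ t has order 48 in GF(7)[t]/(f), i.e. t^(48/q) ≠ 1 for each prime q | 48.
t^(24) mod f = 6.
t^(16) mod f = 1
Since t^(16) = 1, the order of t divides 16 < 48; not primitive.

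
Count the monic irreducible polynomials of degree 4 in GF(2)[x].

x^(2^4) − x is the product of all monic irreducibles of degree dividing 4; Möbius inversion gives N = (1/4) Σ μ(4/d)·2^d.
Divisors of 4: 1, 2, 4; μ(4/d) for each: 0, -1, 1.
Σ = − 2^2 + 2^4 = 12.
N = 12/4 = 3.

3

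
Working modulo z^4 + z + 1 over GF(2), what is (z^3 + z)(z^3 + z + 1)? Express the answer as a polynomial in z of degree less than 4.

Multiply in GF(2)[z]: (z^3 + z)·(z^3 + z + 1) = z^6 + z^3 + z^2 + z.
Reduce using z^4 ≡ z + 1 (mod z^4 + z + 1).
Reduced: z.

z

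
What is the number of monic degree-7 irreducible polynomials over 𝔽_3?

312

By the necklace-counting formula, N_3(7) = (1/7) Σ_{d|7} μ(7/d)·3^d.
Divisors of 7: 1, 7; μ(7/d) for each: -1, 1.
Σ = − 3^1 + 3^7 = 2184.
N = 2184/7 = 312.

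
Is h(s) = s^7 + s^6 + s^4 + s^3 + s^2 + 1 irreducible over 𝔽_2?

Check for roots in 𝔽_2: h(0) = 1; h(1) = 0 → root.
h(1) = 0, so (s − 1) divides h(s); h is reducible.

No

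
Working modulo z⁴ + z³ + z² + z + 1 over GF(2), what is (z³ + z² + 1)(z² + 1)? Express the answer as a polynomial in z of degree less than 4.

z^2 + z + 1

Multiply in GF(2)[z]: (z³ + z² + 1)·(z² + 1) = z⁵ + z⁴ + z³ + 1.
Reduce using z⁴ ≡ z³ + z² + z + 1 (mod z⁴ + z³ + z² + z + 1).
Reduced: z² + z + 1.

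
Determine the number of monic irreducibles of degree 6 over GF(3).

116

x^(3^6) − x is the product of all monic irreducibles of degree dividing 6; Möbius inversion gives N = (1/6) Σ μ(6/d)·3^d.
Divisors of 6: 1, 2, 3, 6; μ(6/d) for each: 1, -1, -1, 1.
Σ = 3^1 − 3^2 − 3^3 + 3^6 = 696.
N = 696/6 = 116.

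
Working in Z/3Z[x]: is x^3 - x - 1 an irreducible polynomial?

Write g(x) = x^3 - x - 1.
Check for roots in Z/3Z: g(0) = 2; g(1) = 2; g(2) = 2.
No roots. A degree-3 polynomial over a field with no linear factor is irreducible.

Yes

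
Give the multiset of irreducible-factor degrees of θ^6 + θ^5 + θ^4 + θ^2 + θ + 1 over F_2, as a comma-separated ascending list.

Write f(θ) = θ^6 + θ^5 + θ^4 + θ^2 + θ + 1.
Roots in F_2: f(0) = 1; f(1) = 0 → root.
Linear factors from roots: (θ + 1).
Complete factorization: f(θ) = (θ + 1)^4·(θ^2 + θ + 1).
Factor degrees with multiplicity: 1 + 1 + 1 + 1 + 2 = 6.

1, 1, 1, 1, 2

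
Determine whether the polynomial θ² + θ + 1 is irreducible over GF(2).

Yes

Write f(θ) = θ² + θ + 1.
Check for roots in GF(2): f(0) = 1; f(1) = 1.
No roots. A degree-2 polynomial over a field with no linear factor is irreducible.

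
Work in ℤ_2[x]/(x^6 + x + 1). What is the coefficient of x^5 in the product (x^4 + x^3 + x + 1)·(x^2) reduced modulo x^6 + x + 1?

Multiply in ℤ_2[x]: (x^4 + x^3 + x + 1)·(x^2) = x^6 + x^5 + x^3 + x^2.
Reduce using x^6 ≡ x + 1 (mod x^6 + x + 1).
Reduced: x^5 + x^3 + x^2 + x + 1.

1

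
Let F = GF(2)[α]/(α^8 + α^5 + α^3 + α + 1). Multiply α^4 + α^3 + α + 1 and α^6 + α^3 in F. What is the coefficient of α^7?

1

Multiply in GF(2)[α]: (α^4 + α^3 + α + 1)·(α^6 + α^3) = α^10 + α^9 + α^4 + α^3.
Reduce using α^8 ≡ α^5 + α^3 + α + 1 (mod α^8 + α^5 + α^3 + α + 1).
Reduced: α^7 + α^6 + α^5 + α.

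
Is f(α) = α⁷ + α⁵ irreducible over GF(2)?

No

Check for roots in GF(2): f(0) = 0 → root; f(1) = 0 → root.
f(0) = 0, so (α) divides f(α); f is reducible.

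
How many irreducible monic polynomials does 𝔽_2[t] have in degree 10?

99

By the necklace-counting formula, N_2(10) = (1/10) Σ_{d|10} μ(10/d)·2^d.
Divisors of 10: 1, 2, 5, 10; μ(10/d) for each: 1, -1, -1, 1.
Σ = 2^1 − 2^2 − 2^5 + 2^10 = 990.
N = 990/10 = 99.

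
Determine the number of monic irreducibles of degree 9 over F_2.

The number of monic irreducibles of degree 9 over GF(2) is (1/9)·Σ_{d∣9} μ(9/d) 2^d.
Divisors of 9: 1, 3, 9; μ(9/d) for each: 0, -1, 1.
Σ = − 2^3 + 2^9 = 504.
N = 504/9 = 56.

56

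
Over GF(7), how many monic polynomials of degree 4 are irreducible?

588

x^(7^4) − x is the product of all monic irreducibles of degree dividing 4; Möbius inversion gives N = (1/4) Σ μ(4/d)·7^d.
Divisors of 4: 1, 2, 4; μ(4/d) for each: 0, -1, 1.
Σ = − 7^2 + 7^4 = 2352.
N = 2352/4 = 588.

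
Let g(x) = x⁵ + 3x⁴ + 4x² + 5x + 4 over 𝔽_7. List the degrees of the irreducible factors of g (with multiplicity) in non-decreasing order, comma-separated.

5

Complete factorization: g(x) = (x⁵ + 3x⁴ + 4x² + 5x + 4).
Factor degrees with multiplicity: 5 = 5.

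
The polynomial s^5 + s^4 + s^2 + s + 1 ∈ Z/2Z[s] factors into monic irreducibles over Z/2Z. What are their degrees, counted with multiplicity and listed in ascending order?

Write h(s) = s^5 + s^4 + s^2 + s + 1.
Roots in Z/2Z: h(0) = 1; h(1) = 1.
Complete factorization: h(s) = (s^5 + s^4 + s^2 + s + 1).
Factor degrees with multiplicity: 5 = 5.

5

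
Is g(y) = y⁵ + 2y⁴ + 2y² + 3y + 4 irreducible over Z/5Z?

Yes

Check for roots in Z/5Z: g(0) = 4; g(1) = 2; g(2) = 2; g(3) = 1; g(4) = 4.
No roots, so no linear factors.
Degree-2 irreducible divisors: test the 10 monic irreducibles of degree 2 over GF(5).
None of them divide g (all give nonzero remainder).
No irreducible factor of degree ≤ 2 exists, so g is irreducible over GF(5).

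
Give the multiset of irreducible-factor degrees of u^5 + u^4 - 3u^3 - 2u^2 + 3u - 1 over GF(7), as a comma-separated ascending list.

1, 1, 3

Write g(u) = u^5 + u^4 - 3u^3 - 2u^2 + 3u - 1.
Linear factors from roots: (u - 2), (u + 2).
Complete factorization: g(u) = (u + 2)·(u - 2)·(u^3 + u^2 + u + 2).
Factor degrees with multiplicity: 1 + 1 + 3 = 5.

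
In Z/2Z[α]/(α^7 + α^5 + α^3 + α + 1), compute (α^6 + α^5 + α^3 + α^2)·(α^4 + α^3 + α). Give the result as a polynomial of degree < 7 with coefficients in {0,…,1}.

α^5

Multiply in Z/2Z[α]: (α^6 + α^5 + α^3 + α^2)·(α^4 + α^3 + α) = α^10 + α^8 + α^6 + α^5 + α^4 + α^3.
Reduce using α^7 ≡ α^5 + α^3 + α + 1 (mod α^7 + α^5 + α^3 + α + 1).
Reduced: α^5.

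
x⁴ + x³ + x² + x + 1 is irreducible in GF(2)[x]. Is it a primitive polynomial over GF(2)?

No

Write f(x) = x⁴ + x³ + x² + x + 1.
|GF(2^4)^×| = 2^4 − 1 = 15. Prime factorization: 15 = 3·5.
f is primitive ⇔ x has order 15 in GF(2)[x]/(f), i.e. x^(15/q) ≠ 1 for each prime q | 15.
x^(5) mod f = 1
x^(3) mod f = x³.
Since x^(5) = 1, the order of x divides 5 < 15; not primitive.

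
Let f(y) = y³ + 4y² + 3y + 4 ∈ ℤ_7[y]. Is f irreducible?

Yes

Check for roots in ℤ_7: f(0) = 4; f(1) = 5; f(2) = 6; f(3) = 6; f(4) = 4; f(5) = 6; f(6) = 4.
No roots. A degree-3 polynomial over a field with no linear factor is irreducible.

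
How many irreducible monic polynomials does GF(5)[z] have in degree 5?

624

By the necklace-counting formula, N_5(5) = (1/5) Σ_{d|5} μ(5/d)·5^d.
Divisors of 5: 1, 5; μ(5/d) for each: -1, 1.
Σ = − 5^1 + 5^5 = 3120.
N = 3120/5 = 624.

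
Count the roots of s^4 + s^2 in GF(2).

2

Write h(s) = s^4 + s^2.
Evaluate at each of the 2 elements of GF(2):
h(0) = 0 → root; h(1) = 0 → root.
Roots: {0, 1}.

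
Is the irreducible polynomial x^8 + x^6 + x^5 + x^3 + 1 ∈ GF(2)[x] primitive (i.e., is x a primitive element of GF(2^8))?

Yes

Write f(x) = x^8 + x^6 + x^5 + x^3 + 1.
|GF(2^8)^×| = 2^8 − 1 = 255. Prime factorization: 255 = 3·5·17.
f is primitive ⇔ x has order 255 in GF(2)[x]/(f), i.e. x^(255/q) ≠ 1 for each prime q | 255.
x^(85) mod f = x^6 + x^5 + x^4 + x^3 + x^2 + x + 1.
x^(51) mod f = x^6 + x^5 + x^4 + x^3.
x^(15) mod f = x^7 + x^5 + x^4 + x^2 + 1.
None equal 1, so x has full order 255; f is primitive.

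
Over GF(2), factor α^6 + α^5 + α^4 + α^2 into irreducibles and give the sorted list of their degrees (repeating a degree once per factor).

1, 1, 1, 3

Write f(α) = α^6 + α^5 + α^4 + α^2.
Roots in GF(2): f(0) = 0 → root; f(1) = 0 → root.
Linear factors from roots: (α), (α + 1).
Complete factorization: f(α) = (α + 1)·(α)^2·(α^3 + α + 1).
Factor degrees with multiplicity: 1 + 1 + 1 + 3 = 6.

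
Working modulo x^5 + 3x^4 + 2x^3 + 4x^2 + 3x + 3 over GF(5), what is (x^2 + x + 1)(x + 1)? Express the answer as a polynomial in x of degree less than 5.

x^3 + 2x^2 + 2x + 1

Multiply in GF(5)[x]: (x^2 + x + 1)·(x + 1) = x^3 + 2x^2 + 2x + 1.
Reduced: x^3 + 2x^2 + 2x + 1.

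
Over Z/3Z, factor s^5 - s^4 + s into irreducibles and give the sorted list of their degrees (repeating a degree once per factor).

Write g(s) = s^5 - s^4 + s.
Roots in Z/3Z: g(0) = 0 → root; g(1) = 1; g(2) = 0 → root.
Linear factors from roots: (s), (s + 1).
Complete factorization: g(s) = (s)·(s + 1)·(s^3 + s^2 - s + 1).
Factor degrees with multiplicity: 1 + 1 + 3 = 5.

1, 1, 3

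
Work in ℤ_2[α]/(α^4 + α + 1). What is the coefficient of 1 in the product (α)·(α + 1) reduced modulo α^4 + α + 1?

0

Multiply in ℤ_2[α]: (α)·(α + 1) = α^2 + α.
Reduced: α^2 + α.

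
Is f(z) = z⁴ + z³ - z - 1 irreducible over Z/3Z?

No

Check for roots in Z/3Z: f(0) = 2; f(1) = 0 → root; f(2) = 0 → root.
f(1) = 0, so (z − 1) divides f(z); f is reducible.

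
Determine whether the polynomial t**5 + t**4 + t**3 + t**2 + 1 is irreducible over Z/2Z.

Write f(t) = t**5 + t**4 + t**3 + t**2 + 1.
Check for roots in Z/2Z: f(0) = 1; f(1) = 1.
No roots, so no linear factors.
Monic irreducibles of degree 2 over GF(2): t**2 + t + 1.
None of them divide f (all give nonzero remainder).
No irreducible factor of degree ≤ 2 exists, so f is irreducible over GF(2).

Yes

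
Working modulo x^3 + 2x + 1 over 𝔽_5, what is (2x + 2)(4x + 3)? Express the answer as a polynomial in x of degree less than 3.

3x^2 + 4x + 1

Multiply in 𝔽_5[x]: (2x + 2)·(4x + 3) = 3x^2 + 4x + 1.
Reduced: 3x^2 + 4x + 1.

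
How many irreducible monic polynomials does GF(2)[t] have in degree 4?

3

By the necklace-counting formula, N_2(4) = (1/4) Σ_{d|4} μ(4/d)·2^d.
Divisors of 4: 1, 2, 4; μ(4/d) for each: 0, -1, 1.
Σ = − 2^2 + 2^4 = 12.
N = 12/4 = 3.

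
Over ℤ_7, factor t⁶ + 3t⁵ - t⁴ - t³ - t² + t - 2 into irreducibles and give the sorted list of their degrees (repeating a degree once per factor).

Write f(t) = t⁶ + 3t⁵ - t⁴ - t³ - t² + t - 2.
Linear factors from roots: (t - 1).
Complete factorization: f(t) = (t - 1)·(t² + t + 3)·(t³ + 3t² - 3t + 3).
Factor degrees with multiplicity: 1 + 2 + 3 = 6.

1, 2, 3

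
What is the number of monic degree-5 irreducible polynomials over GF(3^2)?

11808

x^(9^5) − x is the product of all monic irreducibles of degree dividing 5; Möbius inversion gives N = (1/5) Σ μ(5/d)·9^d.
Divisors of 5: 1, 5; μ(5/d) for each: -1, 1.
Σ = − 9^1 + 9^5 = 59040.
N = 59040/5 = 11808.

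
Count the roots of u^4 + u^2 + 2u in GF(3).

Write g(u) = u^4 + u^2 + 2u.
Evaluate at each of the 3 elements of GF(3):
g(0) = 0 → root; g(1) = 1; g(2) = 0 → root.
Roots: {0, 2}.

2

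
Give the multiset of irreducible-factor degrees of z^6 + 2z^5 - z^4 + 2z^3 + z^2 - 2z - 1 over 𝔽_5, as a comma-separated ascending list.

1, 2, 3

Write f(z) = z^6 + 2z^5 - z^4 + 2z^3 + z^2 - 2z - 1.
Roots in 𝔽_5: f(0) = 4; f(1) = 2; f(2) = 2; f(3) = 0 → root; f(4) = 3.
Linear factors from roots: (z + 2).
Complete factorization: f(z) = (z + 2)·(z^2 - 2)·(z^3 + z - 1).
Factor degrees with multiplicity: 1 + 2 + 3 = 6.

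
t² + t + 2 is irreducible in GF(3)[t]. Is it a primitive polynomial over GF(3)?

Write f(t) = t² + t + 2.
|GF(3^2)^×| = 3^2 − 1 = 8. Prime factorization: 8 = 2^3.
f is primitive ⇔ t has order 8 in GF(3)[t]/(f), i.e. t^(8/q) ≠ 1 for each prime q | 8.
t^(4) mod f = 2.
None equal 1, so t has full order 8; f is primitive.

Yes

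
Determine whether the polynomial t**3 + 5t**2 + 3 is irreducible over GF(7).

No

Write h(t) = t**3 + 5t**2 + 3.
Check for roots in GF(7): h(0) = 3; h(1) = 2; h(2) = 3; h(3) = 5; h(4) = 0 → root; h(5) = 1; h(6) = 0 → root.
h(4) = 0, so (t − 4) divides h(t); h is reducible.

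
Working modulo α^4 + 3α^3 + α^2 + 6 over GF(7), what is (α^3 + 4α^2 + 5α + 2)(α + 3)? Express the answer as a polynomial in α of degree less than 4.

4α^3 + 2α^2 + 3α

Multiply in GF(7)[α]: (α^3 + 4α^2 + 5α + 2)·(α + 3) = α^4 + 3α^2 + 3α + 6.
Reduce using α^4 ≡ 4α^3 + 6α^2 + 1 (mod α^4 + 3α^3 + α^2 + 6).
Reduced: 4α^3 + 2α^2 + 3α.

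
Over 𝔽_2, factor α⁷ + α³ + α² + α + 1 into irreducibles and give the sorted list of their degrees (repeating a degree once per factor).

7

Write f(α) = α⁷ + α³ + α² + α + 1.
Roots in 𝔽_2: f(0) = 1; f(1) = 1.
Complete factorization: f(α) = (α⁷ + α³ + α² + α + 1).
Factor degrees with multiplicity: 7 = 7.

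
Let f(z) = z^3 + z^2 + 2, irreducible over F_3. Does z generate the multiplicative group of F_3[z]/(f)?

|GF(3^3)^×| = 3^3 − 1 = 26. Prime factorization: 26 = 2·13.
f is primitive ⇔ z has order 26 in GF(3)[z]/(f), i.e. z^(26/q) ≠ 1 for each prime q | 26.
z^(13) mod f = 1
z^(2) mod f = z^2.
Since z^(13) = 1, the order of z divides 13 < 26; not primitive.

No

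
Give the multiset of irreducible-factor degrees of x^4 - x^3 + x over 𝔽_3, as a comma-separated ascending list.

1, 3

Write g(x) = x^4 - x^3 + x.
Roots in 𝔽_3: g(0) = 0 → root; g(1) = 1; g(2) = 1.
Linear factors from roots: (x).
Complete factorization: g(x) = (x)·(x^3 - x^2 + 1).
Factor degrees with multiplicity: 1 + 3 = 4.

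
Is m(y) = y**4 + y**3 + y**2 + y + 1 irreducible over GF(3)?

Check for roots in GF(3): m(0) = 1; m(1) = 2; m(2) = 1.
No roots, so no linear factors.
Monic irreducibles of degree 2 over GF(3): y**2 + 1, y**2 + y + 2, y**2 + 2y + 2.
None of them divide m (all give nonzero remainder).
No irreducible factor of degree ≤ 2 exists, so m is irreducible over GF(3).

Yes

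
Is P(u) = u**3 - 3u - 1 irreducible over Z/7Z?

Check for roots in Z/7Z: P(0) = 6; P(1) = 4; P(2) = 1; P(3) = 3; P(4) = 2; P(5) = 4; P(6) = 1.
No roots. A degree-3 polynomial over a field with no linear factor is irreducible.

Yes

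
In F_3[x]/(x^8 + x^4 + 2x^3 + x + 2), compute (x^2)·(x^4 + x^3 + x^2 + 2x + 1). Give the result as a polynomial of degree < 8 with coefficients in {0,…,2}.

x^6 + x^5 + x^4 + 2x^3 + x^2

Multiply in F_3[x]: (x^2)·(x^4 + x^3 + x^2 + 2x + 1) = x^6 + x^5 + x^4 + 2x^3 + x^2.
Reduced: x^6 + x^5 + x^4 + 2x^3 + x^2.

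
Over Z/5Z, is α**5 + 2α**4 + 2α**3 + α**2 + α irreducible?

Write h(α) = α**5 + 2α**4 + 2α**3 + α**2 + α.
Check for roots in Z/5Z: h(0) = 0 → root; h(1) = 2; h(2) = 1; h(3) = 1; h(4) = 4.
h(0) = 0, so (α) divides h(α); h is reducible.

No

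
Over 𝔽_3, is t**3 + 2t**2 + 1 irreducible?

Yes

Write P(t) = t**3 + 2t**2 + 1.
Check for roots in 𝔽_3: P(0) = 1; P(1) = 1; P(2) = 2.
No roots. A degree-3 polynomial over a field with no linear factor is irreducible.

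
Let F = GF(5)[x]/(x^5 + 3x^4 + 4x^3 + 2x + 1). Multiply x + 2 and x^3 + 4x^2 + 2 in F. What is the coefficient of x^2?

3

Multiply in GF(5)[x]: (x + 2)·(x^3 + 4x^2 + 2) = x^4 + x^3 + 3x^2 + 2x + 4.
Reduced: x^4 + x^3 + 3x^2 + 2x + 4.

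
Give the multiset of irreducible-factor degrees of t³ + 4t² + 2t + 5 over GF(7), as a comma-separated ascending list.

Write f(t) = t³ + 4t² + 2t + 5.
Complete factorization: f(t) = (t³ + 4t² + 2t + 5).
Factor degrees with multiplicity: 3 = 3.

3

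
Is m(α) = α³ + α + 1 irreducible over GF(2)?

Yes

Check for roots in GF(2): m(0) = 1; m(1) = 1.
No roots. A degree-3 polynomial over a field with no linear factor is irreducible.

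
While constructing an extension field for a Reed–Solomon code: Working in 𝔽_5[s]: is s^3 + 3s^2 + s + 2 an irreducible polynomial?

Yes

Write f(s) = s^3 + 3s^2 + s + 2.
Check for roots in 𝔽_5: f(0) = 2; f(1) = 2; f(2) = 4; f(3) = 4; f(4) = 3.
No roots. A degree-3 polynomial over a field with no linear factor is irreducible.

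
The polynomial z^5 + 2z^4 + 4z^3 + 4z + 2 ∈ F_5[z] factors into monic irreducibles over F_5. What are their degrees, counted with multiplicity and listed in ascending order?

1, 2, 2

Write h(z) = z^5 + 2z^4 + 4z^3 + 4z + 2.
Roots in F_5: h(0) = 2; h(1) = 3; h(2) = 1; h(3) = 2; h(4) = 0 → root.
Linear factors from roots: (z + 1).
Complete factorization: h(z) = (z + 1)·(z^2 + 2)·(z^2 + z + 1).
Factor degrees with multiplicity: 1 + 2 + 2 = 5.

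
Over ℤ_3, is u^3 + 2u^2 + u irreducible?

Write g(u) = u^3 + 2u^2 + u.
Check for roots in ℤ_3: g(0) = 0 → root; g(1) = 1; g(2) = 0 → root.
g(0) = 0, so (u) divides g(u); g is reducible.

No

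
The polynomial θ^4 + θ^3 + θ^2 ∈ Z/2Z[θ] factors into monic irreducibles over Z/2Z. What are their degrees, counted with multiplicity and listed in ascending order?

1, 1, 2

Write f(θ) = θ^4 + θ^3 + θ^2.
Roots in Z/2Z: f(0) = 0 → root; f(1) = 1.
Linear factors from roots: (θ).
Complete factorization: f(θ) = (θ)^2·(θ^2 + θ + 1).
Factor degrees with multiplicity: 1 + 1 + 2 = 4.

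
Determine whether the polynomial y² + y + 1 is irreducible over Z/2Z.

Yes

Write P(y) = y² + y + 1.
Check for roots in Z/2Z: P(0) = 1; P(1) = 1.
No roots. A degree-2 polynomial over a field with no linear factor is irreducible.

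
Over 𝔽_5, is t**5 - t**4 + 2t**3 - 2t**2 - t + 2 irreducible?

Yes

Write f(t) = t**5 - t**4 + 2t**3 - 2t**2 - t + 2.
Check for roots in 𝔽_5: f(0) = 2; f(1) = 1; f(2) = 4; f(3) = 2; f(4) = 2.
No roots, so no linear factors.
Degree-2 irreducible divisors: test the 10 monic irreducibles of degree 2 over GF(5).
None of them divide f (all give nonzero remainder).
No irreducible factor of degree ≤ 2 exists, so f is irreducible over GF(5).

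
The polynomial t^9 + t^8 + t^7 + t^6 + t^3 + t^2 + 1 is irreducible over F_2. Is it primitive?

Yes

Write f(t) = t^9 + t^8 + t^7 + t^6 + t^3 + t^2 + 1.
|GF(2^9)^×| = 2^9 − 1 = 511. Prime factorization: 511 = 7·73.
f is primitive ⇔ t has order 511 in GF(2)[t]/(f), i.e. t^(511/q) ≠ 1 for each prime q | 511.
t^(73) mod f = t^3 + t^2.
t^(7) mod f = t^7.
None equal 1, so t has full order 511; f is primitive.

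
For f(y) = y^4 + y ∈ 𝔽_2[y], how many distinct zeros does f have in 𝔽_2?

Evaluate at each of the 2 elements of 𝔽_2:
f(0) = 0 → root; f(1) = 0 → root.
Roots: {0, 1}.

2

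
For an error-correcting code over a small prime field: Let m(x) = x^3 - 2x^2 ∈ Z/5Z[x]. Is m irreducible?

Check for roots in Z/5Z: m(0) = 0 → root; m(1) = 4; m(2) = 0 → root; m(3) = 4; m(4) = 2.
m(0) = 0, so (x) divides m(x); m is reducible.

No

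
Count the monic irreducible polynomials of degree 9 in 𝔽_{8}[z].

x^(8^9) − x is the product of all monic irreducibles of degree dividing 9; Möbius inversion gives N = (1/9) Σ μ(9/d)·8^d.
Divisors of 9: 1, 3, 9; μ(9/d) for each: 0, -1, 1.
Σ = − 8^3 + 8^9 = 134217216.
N = 134217216/9 = 14913024.

14913024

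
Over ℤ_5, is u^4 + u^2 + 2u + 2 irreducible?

Write P(u) = u^4 + u^2 + 2u + 2.
Check for roots in ℤ_5: P(0) = 2; P(1) = 1; P(2) = 1; P(3) = 3; P(4) = 2.
No roots, so no linear factors.
Degree-2 irreducible divisors: test the 10 monic irreducibles of degree 2 over GF(5).
None of them divide P (all give nonzero remainder).
No irreducible factor of degree ≤ 2 exists, so P is irreducible over GF(5).

Yes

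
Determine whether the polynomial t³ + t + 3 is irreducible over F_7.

No

Write P(t) = t³ + t + 3.
Check for roots in F_7: P(0) = 3; P(1) = 5; P(2) = 6; P(3) = 5; P(4) = 1; P(5) = 0 → root; P(6) = 1.
P(5) = 0, so (t − 5) divides P(t); P is reducible.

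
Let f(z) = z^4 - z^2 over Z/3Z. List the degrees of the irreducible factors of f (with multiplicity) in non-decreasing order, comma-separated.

1, 1, 1, 1

Roots in Z/3Z: f(0) = 0 → root; f(1) = 0 → root; f(2) = 0 → root.
Linear factors from roots: (z), (z - 1), (z + 1).
Complete factorization: f(z) = (z + 1)·(z - 1)·(z)^2.
Factor degrees with multiplicity: 1 + 1 + 1 + 1 = 4.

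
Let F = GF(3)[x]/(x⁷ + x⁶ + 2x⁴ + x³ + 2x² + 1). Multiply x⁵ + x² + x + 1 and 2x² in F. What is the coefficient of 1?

Multiply in GF(3)[x]: (x⁵ + x² + x + 1)·(2x²) = 2x⁷ + 2x⁴ + 2x³ + 2x².
Reduce using x⁷ ≡ 2x⁶ + x⁴ + 2x³ + x² + 2 (mod x⁷ + x⁶ + 2x⁴ + x³ + 2x² + 1).
Reduced: x⁶ + x⁴ + x² + 1.

1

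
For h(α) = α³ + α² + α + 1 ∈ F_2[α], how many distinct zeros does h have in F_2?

Evaluate at each of the 2 elements of F_2:
h(0) = 1; h(1) = 0 → root.
Roots: {1}.

1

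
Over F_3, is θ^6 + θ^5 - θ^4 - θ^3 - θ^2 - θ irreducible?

No

Write f(θ) = θ^6 + θ^5 - θ^4 - θ^3 - θ^2 - θ.
Check for roots in F_3: f(0) = 0 → root; f(1) = 1; f(2) = 0 → root.
f(0) = 0, so (θ) divides f(θ); f is reducible.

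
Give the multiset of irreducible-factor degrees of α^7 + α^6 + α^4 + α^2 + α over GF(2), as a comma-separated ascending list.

Write f(α) = α^7 + α^6 + α^4 + α^2 + α.
Roots in GF(2): f(0) = 0 → root; f(1) = 1.
Linear factors from roots: (α).
Complete factorization: f(α) = (α)·(α^2 + α + 1)^3.
Factor degrees with multiplicity: 1 + 2 + 2 + 2 = 7.

1, 2, 2, 2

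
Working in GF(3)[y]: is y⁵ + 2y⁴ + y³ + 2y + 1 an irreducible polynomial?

Write P(y) = y⁵ + 2y⁴ + y³ + 2y + 1.
Check for roots in GF(3): P(0) = 1; P(1) = 1; P(2) = 2.
No roots, so no linear factors.
Monic irreducibles of degree 2 over GF(3): y² + 1, y² + y + 2, y² + 2y + 2.
y² + 2y + 2 divides P: P(y) = (y² + 2y + 2)·(y³ + 2y + 2).

No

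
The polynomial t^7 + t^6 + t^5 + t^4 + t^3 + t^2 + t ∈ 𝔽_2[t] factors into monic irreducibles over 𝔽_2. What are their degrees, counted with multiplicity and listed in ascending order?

1, 3, 3

Write h(t) = t^7 + t^6 + t^5 + t^4 + t^3 + t^2 + t.
Roots in 𝔽_2: h(0) = 0 → root; h(1) = 1.
Linear factors from roots: (t).
Complete factorization: h(t) = (t)·(t^3 + t + 1)·(t^3 + t^2 + 1).
Factor degrees with multiplicity: 1 + 3 + 3 = 7.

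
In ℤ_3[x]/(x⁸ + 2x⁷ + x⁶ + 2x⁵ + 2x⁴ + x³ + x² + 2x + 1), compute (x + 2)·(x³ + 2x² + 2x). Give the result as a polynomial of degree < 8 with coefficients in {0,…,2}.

x^4 + x^3 + x

Multiply in ℤ_3[x]: (x + 2)·(x³ + 2x² + 2x) = x⁴ + x³ + x.
Reduced: x⁴ + x³ + x.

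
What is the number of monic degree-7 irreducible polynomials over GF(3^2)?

683280

Gauss's count: N_{9}(7) = (1/7) Σ_{d|7} μ(7/d)·9^d.
Divisors of 7: 1, 7; μ(7/d) for each: -1, 1.
Σ = − 9^1 + 9^7 = 4782960.
N = 4782960/7 = 683280.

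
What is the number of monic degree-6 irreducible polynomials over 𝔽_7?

19544

The number of monic irreducibles of degree 6 over GF(7) is (1/6)·Σ_{d∣6} μ(6/d) 7^d.
Divisors of 6: 1, 2, 3, 6; μ(6/d) for each: 1, -1, -1, 1.
Σ = 7^1 − 7^2 − 7^3 + 7^6 = 117264.
N = 117264/6 = 19544.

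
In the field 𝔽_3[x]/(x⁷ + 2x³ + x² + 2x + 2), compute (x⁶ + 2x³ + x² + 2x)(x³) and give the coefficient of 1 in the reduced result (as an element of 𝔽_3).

0

Multiply in 𝔽_3[x]: (x⁶ + 2x³ + x² + 2x)·(x³) = x⁹ + 2x⁶ + x⁵ + 2x⁴.
Reduce using x⁷ ≡ x³ + 2x² + x + 1 (mod x⁷ + 2x³ + x² + 2x + 2).
Reduced: 2x⁶ + 2x⁵ + x⁴ + x³ + x².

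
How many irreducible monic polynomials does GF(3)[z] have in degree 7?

312

Gauss's count: N_{3}(7) = (1/7) Σ_{d|7} μ(7/d)·3^d.
Divisors of 7: 1, 7; μ(7/d) for each: -1, 1.
Σ = − 3^1 + 3^7 = 2184.
N = 2184/7 = 312.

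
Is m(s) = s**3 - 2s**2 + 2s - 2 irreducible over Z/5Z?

Check for roots in Z/5Z: m(0) = 3; m(1) = 4; m(2) = 2; m(3) = 3; m(4) = 3.
No roots. A degree-3 polynomial over a field with no linear factor is irreducible.

Yes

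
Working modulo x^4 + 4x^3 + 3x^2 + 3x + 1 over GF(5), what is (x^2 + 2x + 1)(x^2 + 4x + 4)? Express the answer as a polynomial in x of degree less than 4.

Multiply in GF(5)[x]: (x^2 + 2x + 1)·(x^2 + 4x + 4) = x^4 + x^3 + 3x^2 + 2x + 4.
Reduce using x^4 ≡ x^3 + 2x^2 + 2x + 4 (mod x^4 + 4x^3 + 3x^2 + 3x + 1).
Reduced: 2x^3 + 4x + 3.

2x^3 + 4x + 3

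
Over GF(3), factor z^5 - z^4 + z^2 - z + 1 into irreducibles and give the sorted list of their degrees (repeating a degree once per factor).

Write h(z) = z^5 - z^4 + z^2 - z + 1.
Roots in GF(3): h(0) = 1; h(1) = 1; h(2) = 1.
Complete factorization: h(z) = (z^2 + z - 1)·(z^3 + z^2 - 1).
Factor degrees with multiplicity: 2 + 3 = 5.

2, 3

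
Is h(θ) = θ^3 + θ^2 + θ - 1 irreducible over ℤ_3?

Check for roots in ℤ_3: h(0) = 2; h(1) = 2; h(2) = 1.
No roots. A degree-3 polynomial over a field with no linear factor is irreducible.

Yes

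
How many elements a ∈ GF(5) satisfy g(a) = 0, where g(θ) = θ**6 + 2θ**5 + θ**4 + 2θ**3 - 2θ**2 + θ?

4

Evaluate at each of the 5 elements of GF(5):
g(0) = 0 → root; g(1) = 0 → root; g(2) = 4; g(3) = 0 → root; g(4) = 0 → root.
Roots: {0, 1, 3, 4}.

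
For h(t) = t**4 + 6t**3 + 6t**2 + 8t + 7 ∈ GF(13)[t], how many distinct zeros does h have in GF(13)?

1

Evaluate at each of the 13 elements of GF(13):
h(0) = 7; h(1) = 2; h(2) = 7; h(3) = 3; h(4) = 8; h(5) = 12; h(6) = 3; h(7) = 6; h(8) = 5; h(9) = 8; h(10) = 8; h(11) = 9; h(12) = 0 → root.
Roots: {12}.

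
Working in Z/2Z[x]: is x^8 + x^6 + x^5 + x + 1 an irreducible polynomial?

Write m(x) = x^8 + x^6 + x^5 + x + 1.
Check for roots in Z/2Z: m(0) = 1; m(1) = 1.
No roots, so no linear factors.
Monic irreducibles of degree 2 over GF(2): x^2 + x + 1.
None of them divide m (all give nonzero remainder).
Monic irreducibles of degree 3 over GF(2): x^3 + x + 1, x^3 + x^2 + 1.
None of them divide m (all give nonzero remainder).
Monic irreducibles of degree 4 over GF(2): x^4 + x + 1, x^4 + x^3 + 1, x^4 + x^3 + x^2 + x + 1.
None of them divide m (all give nonzero remainder).
No irreducible factor of degree ≤ 4 exists, so m is irreducible over GF(2).

Yes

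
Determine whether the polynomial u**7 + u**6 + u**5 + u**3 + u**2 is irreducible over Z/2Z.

No

Write h(u) = u**7 + u**6 + u**5 + u**3 + u**2.
Check for roots in Z/2Z: h(0) = 0 → root; h(1) = 1.
h(0) = 0, so (u) divides h(u); h is reducible.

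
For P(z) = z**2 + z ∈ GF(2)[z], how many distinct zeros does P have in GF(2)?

2

Evaluate at each of the 2 elements of GF(2):
P(0) = 0 → root; P(1) = 0 → root.
Roots: {0, 1}.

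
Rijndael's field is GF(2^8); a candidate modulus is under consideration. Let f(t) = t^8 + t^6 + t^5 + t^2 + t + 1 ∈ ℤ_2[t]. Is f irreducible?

Check for roots in ℤ_2: f(0) = 1; f(1) = 0 → root.
f(1) = 0, so (t − 1) divides f(t); f is reducible.

No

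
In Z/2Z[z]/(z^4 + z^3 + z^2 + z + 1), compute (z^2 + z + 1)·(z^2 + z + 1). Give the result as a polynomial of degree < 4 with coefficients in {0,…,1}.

z^3 + z

Multiply in Z/2Z[z]: (z^2 + z + 1)·(z^2 + z + 1) = z^4 + z^2 + 1.
Reduce using z^4 ≡ z^3 + z^2 + z + 1 (mod z^4 + z^3 + z^2 + z + 1).
Reduced: z^3 + z.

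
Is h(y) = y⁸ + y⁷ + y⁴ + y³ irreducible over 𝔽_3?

No

Check for roots in 𝔽_3: h(0) = 0 → root; h(1) = 1; h(2) = 0 → root.
h(0) = 0, so (y) divides h(y); h is reducible.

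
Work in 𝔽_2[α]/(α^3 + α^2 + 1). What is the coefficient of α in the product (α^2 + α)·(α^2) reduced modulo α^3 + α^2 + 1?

1

Multiply in 𝔽_2[α]: (α^2 + α)·(α^2) = α^4 + α^3.
Reduce using α^3 ≡ α^2 + 1 (mod α^3 + α^2 + 1).
Reduced: α.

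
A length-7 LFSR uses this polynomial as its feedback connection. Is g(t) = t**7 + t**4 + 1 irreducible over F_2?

Check for roots in F_2: g(0) = 1; g(1) = 1.
No roots, so no linear factors.
Monic irreducibles of degree 2 over GF(2): t**2 + t + 1.
None of them divide g (all give nonzero remainder).
Monic irreducibles of degree 3 over GF(2): t**3 + t + 1, t**3 + t**2 + 1.
None of them divide g (all give nonzero remainder).
No irreducible factor of degree ≤ 3 exists, so g is irreducible over GF(2).

Yes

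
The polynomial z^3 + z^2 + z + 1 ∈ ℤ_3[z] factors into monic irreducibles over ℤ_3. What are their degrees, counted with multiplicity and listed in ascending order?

Write h(z) = z^3 + z^2 + z + 1.
Roots in ℤ_3: h(0) = 1; h(1) = 1; h(2) = 0 → root.
Linear factors from roots: (z + 1).
Complete factorization: h(z) = (z + 1)·(z^2 + 1).
Factor degrees with multiplicity: 1 + 2 = 3.

1, 2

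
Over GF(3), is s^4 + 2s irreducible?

Write P(s) = s^4 + 2s.
Check for roots in GF(3): P(0) = 0 → root; P(1) = 0 → root; P(2) = 2.
P(0) = 0, so (s) divides P(s); P is reducible.

No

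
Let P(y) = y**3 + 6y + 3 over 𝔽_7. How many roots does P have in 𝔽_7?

1

Evaluate at each of the 7 elements of 𝔽_7:
P(0) = 3; P(1) = 3; P(2) = 2; P(3) = 6; P(4) = 0 → root; P(5) = 4; P(6) = 3.
Roots: {4}.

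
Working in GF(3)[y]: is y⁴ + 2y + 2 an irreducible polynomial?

Yes

Write P(y) = y⁴ + 2y + 2.
Check for roots in GF(3): P(0) = 2; P(1) = 2; P(2) = 1.
No roots, so no linear factors.
Monic irreducibles of degree 2 over GF(3): y² + 1, y² + y + 2, y² + 2y + 2.
None of them divide P (all give nonzero remainder).
No irreducible factor of degree ≤ 2 exists, so P is irreducible over GF(3).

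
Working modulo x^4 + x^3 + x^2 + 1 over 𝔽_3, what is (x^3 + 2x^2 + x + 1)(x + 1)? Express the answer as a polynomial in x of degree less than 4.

2x^3 + 2x^2 + 2x

Multiply in 𝔽_3[x]: (x^3 + 2x^2 + x + 1)·(x + 1) = x^4 + 2x + 1.
Reduce using x^4 ≡ 2x^3 + 2x^2 + 2 (mod x^4 + x^3 + x^2 + 1).
Reduced: 2x^3 + 2x^2 + 2x.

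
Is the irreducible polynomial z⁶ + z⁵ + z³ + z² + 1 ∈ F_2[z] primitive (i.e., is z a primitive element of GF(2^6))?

Yes

Write f(z) = z⁶ + z⁵ + z³ + z² + 1.
|GF(2^6)^×| = 2^6 − 1 = 63. Prime factorization: 63 = 3^2·7.
f is primitive ⇔ z has order 63 in GF(2)[z]/(f), i.e. z^(63/q) ≠ 1 for each prime q | 63.
z^(21) mod f = z⁴ + z² + z + 1.
z^(9) mod f = z² + z.
None equal 1, so z has full order 63; f is primitive.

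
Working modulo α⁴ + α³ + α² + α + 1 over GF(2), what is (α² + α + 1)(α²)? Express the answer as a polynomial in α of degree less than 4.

Multiply in GF(2)[α]: (α² + α + 1)·(α²) = α⁴ + α³ + α².
Reduce using α⁴ ≡ α³ + α² + α + 1 (mod α⁴ + α³ + α² + α + 1).
Reduced: α + 1.

α + 1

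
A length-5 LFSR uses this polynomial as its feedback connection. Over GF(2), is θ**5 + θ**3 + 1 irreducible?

Yes

Write g(θ) = θ**5 + θ**3 + 1.
Check for roots in GF(2): g(0) = 1; g(1) = 1.
No roots, so no linear factors.
Monic irreducibles of degree 2 over GF(2): θ**2 + θ + 1.
None of them divide g (all give nonzero remainder).
No irreducible factor of degree ≤ 2 exists, so g is irreducible over GF(2).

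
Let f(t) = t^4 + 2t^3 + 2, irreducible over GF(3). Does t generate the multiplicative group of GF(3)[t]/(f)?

|GF(3^4)^×| = 3^4 − 1 = 80. Prime factorization: 80 = 2^4·5.
f is primitive ⇔ t has order 80 in GF(3)[t]/(f), i.e. t^(80/q) ≠ 1 for each prime q | 80.
t^(40) mod f = 2.
t^(16) mod f = 2t^2 + t + 2.
None equal 1, so t has full order 80; f is primitive.

Yes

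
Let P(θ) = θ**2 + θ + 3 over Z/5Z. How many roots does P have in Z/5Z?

Evaluate at each of the 5 elements of Z/5Z:
P(0) = 3; P(1) = 0 → root; P(2) = 4; P(3) = 0 → root; P(4) = 3.
Roots: {1, 3}.

2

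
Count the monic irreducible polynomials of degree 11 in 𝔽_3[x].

16104

Gauss's count: N_{3}(11) = (1/11) Σ_{d|11} μ(11/d)·3^d.
Divisors of 11: 1, 11; μ(11/d) for each: -1, 1.
Σ = − 3^1 + 3^11 = 177144.
N = 177144/11 = 16104.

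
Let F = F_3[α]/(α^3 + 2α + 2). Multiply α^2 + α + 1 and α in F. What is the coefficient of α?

2

Multiply in F_3[α]: (α^2 + α + 1)·(α) = α^3 + α^2 + α.
Reduce using α^3 ≡ α + 1 (mod α^3 + 2α + 2).
Reduced: α^2 + 2α + 1.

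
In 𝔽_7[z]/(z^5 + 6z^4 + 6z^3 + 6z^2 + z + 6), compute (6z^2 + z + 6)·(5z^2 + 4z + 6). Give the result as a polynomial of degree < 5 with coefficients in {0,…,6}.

Multiply in 𝔽_7[z]: (6z^2 + z + 6)·(5z^2 + 4z + 6) = 2z^4 + z^3 + 2z + 1.
Reduced: 2z^4 + z^3 + 2z + 1.

2z^4 + z^3 + 2z + 1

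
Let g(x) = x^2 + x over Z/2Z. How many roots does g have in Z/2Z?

Evaluate at each of the 2 elements of Z/2Z:
g(0) = 0 → root; g(1) = 0 → root.
Roots: {0, 1}.

2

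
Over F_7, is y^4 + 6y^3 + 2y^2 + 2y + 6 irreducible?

No

Write m(y) = y^4 + 6y^3 + 2y^2 + 2y + 6.
Check for roots in F_7: m(0) = 6; m(1) = 3; m(2) = 5; m(3) = 0 → root; m(4) = 0 → root; m(5) = 6; m(6) = 1.
m(3) = 0, so (y − 3) divides m(y); m is reducible.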